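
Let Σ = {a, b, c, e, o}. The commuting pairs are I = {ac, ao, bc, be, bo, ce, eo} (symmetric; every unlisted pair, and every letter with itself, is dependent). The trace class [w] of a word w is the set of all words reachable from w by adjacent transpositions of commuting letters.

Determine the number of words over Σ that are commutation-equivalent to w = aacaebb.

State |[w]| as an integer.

21

#0=a has no predecessor
#1=a depends on [0:a]
#2=c has no predecessor
#3=a depends on [1:a]
#4=e depends on [3:a]
#5=b depends on [3:a]
#6=b depends on [5:b]
sources: [0:a, 2:c]
N(rest) = Σ N(rest − s) over sources s of rest; N(one piece) = 1:
  size 1 → [2]=1  [4]=1  [6]=1
  size 2 → [2,4]=2  [2,6]=2  [4,6]=2  [5,6]=1
  size 3 → [2,4,6]=6  [2,5,6]=3  [4,5,6]=3
  size 4 → [2,4,5,6]=12  [3,4,5,6]=3
  size 5 → [1,3,4,5,6]=3  [2,3,4,5,6]=15
  first=0(a) contributes 18
  first=2(c) contributes 3
|[w]| = 21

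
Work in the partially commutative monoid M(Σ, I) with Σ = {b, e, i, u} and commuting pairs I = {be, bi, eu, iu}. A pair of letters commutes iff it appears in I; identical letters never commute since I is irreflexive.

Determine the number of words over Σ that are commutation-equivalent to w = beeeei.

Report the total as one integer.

6

0(b) covers ∅
1(e) covers ∅
2(e) covers 1:e
3(e) covers 2:e
4(e) covers 3:e
5(i) covers 4:e
floor of heap: 0:b, 1:e
completions by unplaced set U, small U first (add the entries for U minus each lowest piece of U):
  |U|=1: {0}:1  {5}:1
  |U|=2: {0,5}:2  {4,5}:1
  |U|=3: {0,4,5}:3  {3,4,5}:1
  |U|=4: {0,3,4,5}:4  {2,3,4,5}:1
  start at 0(b): 1
  start at 1(e): 5
sum over floor = 6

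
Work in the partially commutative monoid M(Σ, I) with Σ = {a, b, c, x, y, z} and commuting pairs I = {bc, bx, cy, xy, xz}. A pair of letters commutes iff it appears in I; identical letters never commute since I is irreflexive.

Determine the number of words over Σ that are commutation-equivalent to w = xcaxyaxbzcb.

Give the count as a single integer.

piece 0:x — minimal
piece 1:c rests on {0:x}
piece 2:a rests on {1:c}
piece 3:x rests on {2:a}
piece 4:y rests on {2:a}
piece 5:a rests on {3:x, 4:y}
piece 6:x rests on {5:a}
piece 7:b rests on {5:a}
piece 8:z rests on {7:b}
piece 9:c rests on {6:x, 8:z}
piece 10:b rests on {8:z}
minimal pieces: {0:x}
ways to finish when only these pieces remain (= sum over removing one remaining piece with nothing left below it):
  1 left: {9}→1  {10}→1
  2 left: {6,9}→1  {9,10}→2
  3 left: {6,9,10}→3  {8,9,10}→2
  4 left: {6,8,9,10}→5  {7,8,9,10}→2
  5 left: {6,7,8,9,10}→7
  6 left: {5,6,7,8,9,10}→7
  7 left: {3,5,6,7,8,9,10}→7  {4,5,6,7,8,9,10}→7
  8 left: {3,4,5,6,7,8,9,10}→14
  9 left: {2,3,4,5,6,7,8,9,10}→14
  placing 0:x first → 14 extensions

14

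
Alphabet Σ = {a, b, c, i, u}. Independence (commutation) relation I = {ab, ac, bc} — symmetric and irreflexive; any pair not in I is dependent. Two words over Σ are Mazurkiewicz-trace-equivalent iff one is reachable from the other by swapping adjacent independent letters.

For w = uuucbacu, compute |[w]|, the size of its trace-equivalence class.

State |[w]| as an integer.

12

#0=u has no predecessor
#1=u depends on [0:u]
#2=u depends on [1:u]
#3=c depends on [2:u]
#4=b depends on [2:u]
#5=a depends on [2:u]
#6=c depends on [3:c]
#7=u depends on [4:b, 5:a, 6:c]
sources: [0:u]
N(rest) = Σ N(rest − s) over sources s of rest; N(one piece) = 1:
  size 1 → [7]=1
  size 2 → [4,7]=1  [5,7]=1  [6,7]=1
  size 3 → [3,6,7]=1  [4,5,7]=2  [4,6,7]=2  [5,6,7]=2
  size 4 → [3,4,6,7]=3  [3,5,6,7]=3  [4,5,6,7]=6
  size 5 → [3,4,5,6,7]=12
  size 6 → [2,3,4,5,6,7]=12
  first=0(u) contributes 12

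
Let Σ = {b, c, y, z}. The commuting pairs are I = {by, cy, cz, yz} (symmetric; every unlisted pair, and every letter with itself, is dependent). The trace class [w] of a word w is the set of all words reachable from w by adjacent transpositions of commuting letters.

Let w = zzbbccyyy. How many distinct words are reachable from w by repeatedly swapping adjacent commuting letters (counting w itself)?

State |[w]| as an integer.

piece 0:z — minimal
piece 1:z rests on {0:z}
piece 2:b rests on {1:z}
piece 3:b rests on {2:b}
piece 4:c rests on {3:b}
piece 5:c rests on {4:c}
piece 6:y — minimal
piece 7:y rests on {6:y}
piece 8:y rests on {7:y}
minimal pieces: {0:z, 6:y}
ways to finish when only these pieces remain (= sum over removing one remaining piece with nothing left below it):
  1 left: {5}→1  {8}→1
  2 left: {4,5}→1  {5,8}→2  {7,8}→1
  3 left: {3,4,5}→1  {4,5,8}→3  {5,7,8}→3  {6,7,8}→1
  4 left: {2,3,4,5}→1  {3,4,5,8}→4  {4,5,7,8}→6  {5,6,7,8}→4
  5 left: {1,2,3,4,5}→1  {2,3,4,5,8}→5  {3,4,5,7,8}→10  {4,5,6,7,8}→10
  6 left: {0,1,2,3,4,5}→1  {1,2,3,4,5,8}→6  {2,3,4,5,7,8}→15  {3,4,5,6,7,8}→20
  7 left: {0,1,2,3,4,5,8}→7  {1,2,3,4,5,7,8}→21  {2,3,4,5,6,7,8}→35
  placing 0:z first → 56 extensions
  placing 6:y first → 28 extensions
total linear extensions = 84

84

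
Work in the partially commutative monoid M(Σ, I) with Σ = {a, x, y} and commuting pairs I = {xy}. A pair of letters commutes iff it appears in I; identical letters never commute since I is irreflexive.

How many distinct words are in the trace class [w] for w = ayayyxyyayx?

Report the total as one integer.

0(a) covers ∅
1(y) covers 0:a
2(a) covers 1:y
3(y) covers 2:a
4(y) covers 3:y
5(x) covers 2:a
6(y) covers 4:y
7(y) covers 6:y
8(a) covers 5:x, 7:y
9(y) covers 8:a
10(x) covers 8:a
floor of heap: 0:a
completions by unplaced set U, small U first (add the entries for U minus each lowest piece of U):
  |U|=1: {9}:1  {10}:1
  |U|=2: {9,10}:2
  |U|=3: {8,9,10}:2
  |U|=4: {5,8,9,10}:2  {7,8,9,10}:2
  |U|=5: {5,7,8,9,10}:4  {6,7,8,9,10}:2
  |U|=6: {4,6,7,8,9,10}:2  {5,6,7,8,9,10}:6
  |U|=7: {3,4,6,7,8,9,10}:2  {4,5,6,7,8,9,10}:8
  |U|=8: {3,4,5,6,7,8,9,10}:10
  |U|=9: {2,3,4,5,6,7,8,9,10}:10
  start at 0(a): 10

10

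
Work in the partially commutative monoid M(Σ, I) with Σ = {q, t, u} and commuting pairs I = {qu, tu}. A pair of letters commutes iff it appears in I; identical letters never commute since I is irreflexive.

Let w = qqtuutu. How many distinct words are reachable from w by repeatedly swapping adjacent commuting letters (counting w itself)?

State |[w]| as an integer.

#0=q has no predecessor
#1=q depends on [0:q]
#2=t depends on [1:q]
#3=u has no predecessor
#4=u depends on [3:u]
#5=t depends on [2:t]
#6=u depends on [4:u]
sources: [0:q, 3:u]
N(rest) = Σ N(rest − s) over sources s of rest; N(one piece) = 1:
  size 1 → [5]=1  [6]=1
  size 2 → [2,5]=1  [4,6]=1  [5,6]=2
  size 3 → [1,2,5]=1  [2,5,6]=3  [3,4,6]=1  [4,5,6]=3
  size 4 → [0,1,2,5]=1  [1,2,5,6]=4  [2,4,5,6]=6  [3,4,5,6]=4
  size 5 → [0,1,2,5,6]=5  [1,2,4,5,6]=10  [2,3,4,5,6]=10
  first=0(q) contributes 20
  first=3(u) contributes 15
|[w]| = 35

35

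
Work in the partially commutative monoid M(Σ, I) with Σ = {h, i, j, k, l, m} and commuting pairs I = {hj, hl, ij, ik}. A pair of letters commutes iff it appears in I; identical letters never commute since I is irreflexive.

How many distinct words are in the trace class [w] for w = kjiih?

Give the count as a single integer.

drop 0:k onto floor
drop 1:j onto {0:k}
drop 2:i onto floor
drop 3:i onto {2:i}
drop 4:h onto {0:k, 3:i}
ground layer = {0:k, 2:i}
drop-orders for the pieces not yet dropped (sum over which currently-grounded one goes next):
  1 to go: {1} 1  {4} 1
  2 to go: {1,4} 2  {3,4} 1
  3 to go: {0,1,4} 2  {1,3,4} 3  {2,3,4} 1
  if 0:k drops first: 4 orders
  if 2:i drops first: 5 orders
heap linearizations: 9

9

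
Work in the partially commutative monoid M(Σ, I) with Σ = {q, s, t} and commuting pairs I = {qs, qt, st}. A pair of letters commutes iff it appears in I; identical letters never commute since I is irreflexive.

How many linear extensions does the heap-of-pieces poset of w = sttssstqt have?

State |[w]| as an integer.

0(s) covers ∅
1(t) covers ∅
2(t) covers 1:t
3(s) covers 0:s
4(s) covers 3:s
5(s) covers 4:s
6(t) covers 2:t
7(q) covers ∅
8(t) covers 6:t
floor of heap: 0:s, 1:t, 7:q
completions by unplaced set U, small U first (add the entries for U minus each lowest piece of U):
  |U|=1: {5}:1  {7}:1  {8}:1
  |U|=2: {4,5}:1  {5,7}:2  {5,8}:2  {6,8}:1  {7,8}:2
  |U|=3: {2,6,8}:1  {3,4,5}:1  {4,5,7}:3  {4,5,8}:3  {5,6,8}:3  {5,7,8}:6  {6,7,8}:3
  |U|=4: {0,3,4,5}:1  {1,2,6,8}:1  {2,5,6,8}:4  {2,6,7,8}:4  {3,4,5,7}:4  {3,4,5,8}:4  {4,5,6,8}:6  {4,5,7,8}:12  {5,6,7,8}:12
  |U|=5: {0,3,4,5,7}:5  {0,3,4,5,8}:5  {1,2,5,6,8}:5  {1,2,6,7,8}:5  {2,4,5,6,8}:10  {2,5,6,7,8}:20  {3,4,5,6,8}:10  {3,4,5,7,8}:20  {4,5,6,7,8}:30
  |U|=6: {0,3,4,5,6,8}:15  {0,3,4,5,7,8}:30  {1,2,4,5,6,8}:15  {1,2,5,6,7,8}:30  {2,3,4,5,6,8}:20  {2,4,5,6,7,8}:60  {3,4,5,6,7,8}:60
  |U|=7: {0,2,3,4,5,6,8}:35  {0,3,4,5,6,7,8}:105  {1,2,3,4,5,6,8}:35  {1,2,4,5,6,7,8}:105  {2,3,4,5,6,7,8}:140
  start at 0(s): 280
  start at 1(t): 280
  start at 7(q): 70
sum over floor = 630

630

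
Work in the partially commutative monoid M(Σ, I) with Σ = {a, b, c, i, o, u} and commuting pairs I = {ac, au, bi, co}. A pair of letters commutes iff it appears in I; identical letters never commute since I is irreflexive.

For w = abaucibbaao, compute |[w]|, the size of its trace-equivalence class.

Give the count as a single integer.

piece 0:a — minimal
piece 1:b rests on {0:a}
piece 2:a rests on {1:b}
piece 3:u rests on {1:b}
piece 4:c rests on {3:u}
piece 5:i rests on {2:a, 4:c}
piece 6:b rests on {2:a, 4:c}
piece 7:b rests on {6:b}
piece 8:a rests on {5:i, 7:b}
piece 9:a rests on {8:a}
piece 10:o rests on {9:a}
minimal pieces: {0:a}
ways to finish when only these pieces remain (= sum over removing one remaining piece with nothing left below it):
  1 left: {10}→1
  2 left: {9,10}→1
  3 left: {8,9,10}→1
  4 left: {5,8,9,10}→1  {7,8,9,10}→1
  5 left: {5,7,8,9,10}→2  {6,7,8,9,10}→1
  6 left: {5,6,7,8,9,10}→3
  7 left: {2,5,6,7,8,9,10}→3  {4,5,6,7,8,9,10}→3
  8 left: {2,4,5,6,7,8,9,10}→6  {3,4,5,6,7,8,9,10}→3
  9 left: {2,3,4,5,6,7,8,9,10}→9
  placing 0:a first → 9 extensions

9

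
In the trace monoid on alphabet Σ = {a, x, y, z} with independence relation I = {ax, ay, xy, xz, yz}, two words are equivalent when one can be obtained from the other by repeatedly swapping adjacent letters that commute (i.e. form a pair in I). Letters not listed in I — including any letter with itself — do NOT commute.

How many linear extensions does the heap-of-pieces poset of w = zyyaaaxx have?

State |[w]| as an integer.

drop 0:z onto floor
drop 1:y onto floor
drop 2:y onto {1:y}
drop 3:a onto {0:z}
drop 4:a onto {3:a}
drop 5:a onto {4:a}
drop 6:x onto floor
drop 7:x onto {6:x}
ground layer = {0:z, 1:y, 6:x}
drop-orders for the pieces not yet dropped (sum over which currently-grounded one goes next):
  1 to go: {2} 1  {5} 1  {7} 1
  2 to go: {1,2} 1  {2,5} 2  {2,7} 2  {4,5} 1  {5,7} 2  {6,7} 1
  3 to go: {1,2,5} 3  {1,2,7} 3  {2,4,5} 3  {2,5,7} 6  {2,6,7} 3  {3,4,5} 1  {4,5,7} 3  {5,6,7} 3
  4 to go: {0,3,4,5} 1  {1,2,4,5} 6  {1,2,5,7} 12  {1,2,6,7} 6  {2,3,4,5} 4  {2,4,5,7} 12  {2,5,6,7} 12  {3,4,5,7} 4  {4,5,6,7} 6
  5 to go: {0,2,3,4,5} 5  {0,3,4,5,7} 5  {1,2,3,4,5} 10  {1,2,4,5,7} 30  {1,2,5,6,7} 30  {2,3,4,5,7} 20  {2,4,5,6,7} 30  {3,4,5,6,7} 10
  6 to go: {0,1,2,3,4,5} 15  {0,2,3,4,5,7} 30  {0,3,4,5,6,7} 15  {1,2,3,4,5,7} 60  {1,2,4,5,6,7} 90  {2,3,4,5,6,7} 60
  if 0:z drops first: 210 orders
  if 1:y drops first: 105 orders
  if 6:x drops first: 105 orders
heap linearizations: 420

420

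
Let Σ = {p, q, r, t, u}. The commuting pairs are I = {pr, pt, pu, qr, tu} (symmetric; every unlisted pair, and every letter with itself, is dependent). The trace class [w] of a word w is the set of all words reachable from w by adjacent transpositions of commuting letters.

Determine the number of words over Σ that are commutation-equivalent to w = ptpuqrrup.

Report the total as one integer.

0(p) covers ∅
1(t) covers ∅
2(p) covers 0:p
3(u) covers ∅
4(q) covers 1:t, 2:p, 3:u
5(r) covers 1:t, 3:u
6(r) covers 5:r
7(u) covers 4:q, 6:r
8(p) covers 4:q
floor of heap: 0:p, 1:t, 3:u
completions by unplaced set U, small U first (add the entries for U minus each lowest piece of U):
  |U|=1: {7}:1  {8}:1
  |U|=2: {6,7}:1  {7,8}:2
  |U|=3: {4,7,8}:2  {5,6,7}:1  {6,7,8}:3
  |U|=4: {2,4,7,8}:2  {4,6,7,8}:5  {5,6,7,8}:4
  |U|=5: {0,2,4,7,8}:2  {2,4,6,7,8}:7  {4,5,6,7,8}:9
  |U|=6: {0,2,4,6,7,8}:9  {1,4,5,6,7,8}:9  {2,4,5,6,7,8}:16  {3,4,5,6,7,8}:9
  |U|=7: {0,2,4,5,6,7,8}:25  {1,2,4,5,6,7,8}:25  {1,3,4,5,6,7,8}:18  {2,3,4,5,6,7,8}:25
  start at 0(p): 68
  start at 1(t): 50
  start at 3(u): 50
sum over floor = 168

168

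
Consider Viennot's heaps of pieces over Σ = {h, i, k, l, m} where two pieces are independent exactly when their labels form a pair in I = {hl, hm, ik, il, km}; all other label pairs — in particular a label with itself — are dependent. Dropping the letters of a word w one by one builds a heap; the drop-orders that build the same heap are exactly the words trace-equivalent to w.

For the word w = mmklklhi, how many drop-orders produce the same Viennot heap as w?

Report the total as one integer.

9

0(m) covers ∅
1(m) covers 0:m
2(k) covers ∅
3(l) covers 1:m, 2:k
4(k) covers 3:l
5(l) covers 4:k
6(h) covers 4:k
7(i) covers 6:h
floor of heap: 0:m, 2:k
completions by unplaced set U, small U first (add the entries for U minus each lowest piece of U):
  |U|=1: {5}:1  {7}:1
  |U|=2: {5,7}:2  {6,7}:1
  |U|=3: {5,6,7}:3
  |U|=4: {4,5,6,7}:3
  |U|=5: {3,4,5,6,7}:3
  |U|=6: {1,3,4,5,6,7}:3  {2,3,4,5,6,7}:3
  start at 0(m): 6
  start at 2(k): 3
sum over floor = 9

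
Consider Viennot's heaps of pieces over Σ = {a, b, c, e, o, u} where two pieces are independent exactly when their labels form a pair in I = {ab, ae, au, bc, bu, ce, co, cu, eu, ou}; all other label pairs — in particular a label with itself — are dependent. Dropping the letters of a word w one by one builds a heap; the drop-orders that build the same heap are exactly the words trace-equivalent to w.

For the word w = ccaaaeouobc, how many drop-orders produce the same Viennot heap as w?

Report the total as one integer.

275

#0=c has no predecessor
#1=c depends on [0:c]
#2=a depends on [1:c]
#3=a depends on [2:a]
#4=a depends on [3:a]
#5=e has no predecessor
#6=o depends on [4:a, 5:e]
#7=u has no predecessor
#8=o depends on [6:o]
#9=b depends on [8:o]
#10=c depends on [4:a]
sources: [0:c, 5:e, 7:u]
N(rest) = Σ N(rest − s) over sources s of rest; N(one piece) = 1:
  size 1 → [7]=1  [9]=1  [10]=1
  size 2 → [7,9]=2  [7,10]=2  [8,9]=1  [9,10]=2
  size 3 → [6,8,9]=1  [7,8,9]=3  [7,9,10]=6  [8,9,10]=3
  size 4 → [5,6,8,9]=1  [6,7,8,9]=4  [6,8,9,10]=4  [7,8,9,10]=12
  size 5 → [4,6,8,9,10]=4  [5,6,7,8,9]=5  [5,6,8,9,10]=5  [6,7,8,9,10]=20
  size 6 → [3,4,6,8,9,10]=4  [4,5,6,8,9,10]=9  [4,6,7,8,9,10]=24  [5,6,7,8,9,10]=30
  size 7 → [2,3,4,6,8,9,10]=4  [3,4,5,6,8,9,10]=13  [3,4,6,7,8,9,10]=28  [4,5,6,7,8,9,10]=63
  size 8 → [1,2,3,4,6,8,9,10]=4  [2,3,4,5,6,8,9,10]=17  [2,3,4,6,7,8,9,10]=32  [3,4,5,6,7,8,9,10]=104
  size 9 → [0,1,2,3,4,6,8,9,10]=4  [1,2,3,4,5,6,8,9,10]=21  [1,2,3,4,6,7,8,9,10]=36  [2,3,4,5,6,7,8,9,10]=153
  first=0(c) contributes 210
  first=5(e) contributes 40
  first=7(u) contributes 25
|[w]| = 275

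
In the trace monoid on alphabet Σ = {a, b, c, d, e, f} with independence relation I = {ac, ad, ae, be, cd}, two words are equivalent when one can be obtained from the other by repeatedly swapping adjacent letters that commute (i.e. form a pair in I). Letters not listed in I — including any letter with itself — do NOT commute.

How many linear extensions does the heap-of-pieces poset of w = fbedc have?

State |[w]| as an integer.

4

0(f) covers ∅
1(b) covers 0:f
2(e) covers 0:f
3(d) covers 1:b, 2:e
4(c) covers 1:b, 2:e
floor of heap: 0:f
completions by unplaced set U, small U first (add the entries for U minus each lowest piece of U):
  |U|=1: {3}:1  {4}:1
  |U|=2: {3,4}:2
  |U|=3: {1,3,4}:2  {2,3,4}:2
  start at 0(f): 4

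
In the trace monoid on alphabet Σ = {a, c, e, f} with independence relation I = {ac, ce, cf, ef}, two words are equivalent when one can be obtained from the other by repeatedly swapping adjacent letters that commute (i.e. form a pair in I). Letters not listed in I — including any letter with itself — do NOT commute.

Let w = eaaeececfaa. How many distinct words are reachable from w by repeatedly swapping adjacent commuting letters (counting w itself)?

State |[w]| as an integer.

220

#0=e has no predecessor
#1=a depends on [0:e]
#2=a depends on [1:a]
#3=e depends on [2:a]
#4=e depends on [3:e]
#5=c has no predecessor
#6=e depends on [4:e]
#7=c depends on [5:c]
#8=f depends on [2:a]
#9=a depends on [6:e, 8:f]
#10=a depends on [9:a]
sources: [0:e, 5:c]
N(rest) = Σ N(rest − s) over sources s of rest; N(one piece) = 1:
  size 1 → [7]=1  [10]=1
  size 2 → [5,7]=1  [7,10]=2  [9,10]=1
  size 3 → [5,7,10]=3  [6,9,10]=1  [7,9,10]=3  [8,9,10]=1
  size 4 → [4,6,9,10]=1  [5,7,9,10]=6  [6,7,9,10]=4  [6,8,9,10]=2  [7,8,9,10]=4
  size 5 → [3,4,6,9,10]=1  [4,6,7,9,10]=5  [4,6,8,9,10]=3  [5,6,7,9,10]=10  [5,7,8,9,10]=10  [6,7,8,9,10]=10
  size 6 → [3,4,6,7,9,10]=6  [3,4,6,8,9,10]=4  [4,5,6,7,9,10]=15  [4,6,7,8,9,10]=18  [5,6,7,8,9,10]=30
  size 7 → [2,3,4,6,8,9,10]=4  [3,4,5,6,7,9,10]=21  [3,4,6,7,8,9,10]=28  [4,5,6,7,8,9,10]=63
  size 8 → [1,2,3,4,6,8,9,10]=4  [2,3,4,6,7,8,9,10]=32  [3,4,5,6,7,8,9,10]=112
  size 9 → [0,1,2,3,4,6,8,9,10]=4  [1,2,3,4,6,7,8,9,10]=36  [2,3,4,5,6,7,8,9,10]=144
  first=0(e) contributes 180
  first=5(c) contributes 40
|[w]| = 220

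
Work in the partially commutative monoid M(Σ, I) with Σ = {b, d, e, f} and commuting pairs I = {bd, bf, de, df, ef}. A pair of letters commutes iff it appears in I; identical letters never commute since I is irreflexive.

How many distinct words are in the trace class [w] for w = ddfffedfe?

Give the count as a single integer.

1260

piece 0:d — minimal
piece 1:d rests on {0:d}
piece 2:f — minimal
piece 3:f rests on {2:f}
piece 4:f rests on {3:f}
piece 5:e — minimal
piece 6:d rests on {1:d}
piece 7:f rests on {4:f}
piece 8:e rests on {5:e}
minimal pieces: {0:d, 2:f, 5:e}
ways to finish when only these pieces remain (= sum over removing one remaining piece with nothing left below it):
  1 left: {6}→1  {7}→1  {8}→1
  2 left: {1,6}→1  {4,7}→1  {5,8}→1  {6,7}→2  {6,8}→2  {7,8}→2
  3 left: {0,1,6}→1  {1,6,7}→3  {1,6,8}→3  {3,4,7}→1  {4,6,7}→3  {4,7,8}→3  {5,6,8}→3  {5,7,8}→3  {6,7,8}→6
  4 left: {0,1,6,7}→4  {0,1,6,8}→4  {1,4,6,7}→6  {1,5,6,8}→6  {1,6,7,8}→12  {2,3,4,7}→1  {3,4,6,7}→4  {3,4,7,8}→4  {4,5,7,8}→6  {4,6,7,8}→12  {5,6,7,8}→12
  5 left: {0,1,4,6,7}→10  {0,1,5,6,8}→10  {0,1,6,7,8}→20  {1,3,4,6,7}→10  {1,4,6,7,8}→30  {1,5,6,7,8}→30  {2,3,4,6,7}→5  {2,3,4,7,8}→5  {3,4,5,7,8}→10  {3,4,6,7,8}→20  {4,5,6,7,8}→30
  6 left: {0,1,3,4,6,7}→20  {0,1,4,6,7,8}→60  {0,1,5,6,7,8}→60  {1,2,3,4,6,7}→15  {1,3,4,6,7,8}→60  {1,4,5,6,7,8}→90  {2,3,4,5,7,8}→15  {2,3,4,6,7,8}→30  {3,4,5,6,7,8}→60
  7 left: {0,1,2,3,4,6,7}→35  {0,1,3,4,6,7,8}→140  {0,1,4,5,6,7,8}→210  {1,2,3,4,6,7,8}→105  {1,3,4,5,6,7,8}→210  {2,3,4,5,6,7,8}→105
  placing 0:d first → 420 extensions
  placing 2:f first → 560 extensions
  placing 5:e first → 280 extensions
total linear extensions = 1260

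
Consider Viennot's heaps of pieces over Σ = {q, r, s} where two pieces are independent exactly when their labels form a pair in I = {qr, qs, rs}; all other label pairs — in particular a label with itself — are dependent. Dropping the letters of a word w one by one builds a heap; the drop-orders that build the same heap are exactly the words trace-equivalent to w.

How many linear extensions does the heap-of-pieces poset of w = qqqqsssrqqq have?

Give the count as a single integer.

drop 0:q onto floor
drop 1:q onto {0:q}
drop 2:q onto {1:q}
drop 3:q onto {2:q}
drop 4:s onto floor
drop 5:s onto {4:s}
drop 6:s onto {5:s}
drop 7:r onto floor
drop 8:q onto {3:q}
drop 9:q onto {8:q}
drop 10:q onto {9:q}
ground layer = {0:q, 4:s, 7:r}
drop-orders for the pieces not yet dropped (sum over which currently-grounded one goes next):
  1 to go: {6} 1  {7} 1  {10} 1
  2 to go: {5,6} 1  {6,7} 2  {6,10} 2  {7,10} 2  {9,10} 1
  3 to go: {4,5,6} 1  {5,6,7} 3  {5,6,10} 3  {6,7,10} 6  {6,9,10} 3  {7,9,10} 3  {8,9,10} 1
  4 to go: {3,8,9,10} 1  {4,5,6,7} 4  {4,5,6,10} 4  {5,6,7,10} 12  {5,6,9,10} 6  {6,7,9,10} 12  {6,8,9,10} 4  {7,8,9,10} 4
  5 to go: {2,3,8,9,10} 1  {3,6,8,9,10} 5  {3,7,8,9,10} 5  {4,5,6,7,10} 20  {4,5,6,9,10} 10  {5,6,7,9,10} 30  {5,6,8,9,10} 10  {6,7,8,9,10} 20
  6 to go: {1,2,3,8,9,10} 1  {2,3,6,8,9,10} 6  {2,3,7,8,9,10} 6  {3,5,6,8,9,10} 15  {3,6,7,8,9,10} 30  {4,5,6,7,9,10} 60  {4,5,6,8,9,10} 20  {5,6,7,8,9,10} 60
  7 to go: {0,1,2,3,8,9,10} 1  {1,2,3,6,8,9,10} 7  {1,2,3,7,8,9,10} 7  {2,3,5,6,8,9,10} 21  {2,3,6,7,8,9,10} 42  {3,4,5,6,8,9,10} 35  {3,5,6,7,8,9,10} 105  {4,5,6,7,8,9,10} 140
  8 to go: {0,1,2,3,6,8,9,10} 8  {0,1,2,3,7,8,9,10} 8  {1,2,3,5,6,8,9,10} 28  {1,2,3,6,7,8,9,10} 56  {2,3,4,5,6,8,9,10} 56  {2,3,5,6,7,8,9,10} 168  {3,4,5,6,7,8,9,10} 280
  9 to go: {0,1,2,3,5,6,8,9,10} 36  {0,1,2,3,6,7,8,9,10} 72  {1,2,3,4,5,6,8,9,10} 84  {1,2,3,5,6,7,8,9,10} 252  {2,3,4,5,6,7,8,9,10} 504
  if 0:q drops first: 840 orders
  if 4:s drops first: 360 orders
  if 7:r drops first: 120 orders
heap linearizations: 1320

1320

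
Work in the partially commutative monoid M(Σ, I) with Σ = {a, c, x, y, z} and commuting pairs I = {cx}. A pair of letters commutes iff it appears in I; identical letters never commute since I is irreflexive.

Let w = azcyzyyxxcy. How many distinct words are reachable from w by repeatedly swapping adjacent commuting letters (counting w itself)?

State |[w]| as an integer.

piece 0:a — minimal
piece 1:z rests on {0:a}
piece 2:c rests on {1:z}
piece 3:y rests on {2:c}
piece 4:z rests on {3:y}
piece 5:y rests on {4:z}
piece 6:y rests on {5:y}
piece 7:x rests on {6:y}
piece 8:x rests on {7:x}
piece 9:c rests on {6:y}
piece 10:y rests on {8:x, 9:c}
minimal pieces: {0:a}
ways to finish when only these pieces remain (= sum over removing one remaining piece with nothing left below it):
  1 left: {10}→1
  2 left: {8,10}→1  {9,10}→1
  3 left: {7,8,10}→1  {8,9,10}→2
  4 left: {7,8,9,10}→3
  5 left: {6,7,8,9,10}→3
  6 left: {5,6,7,8,9,10}→3
  7 left: {4,5,6,7,8,9,10}→3
  8 left: {3,4,5,6,7,8,9,10}→3
  9 left: {2,3,4,5,6,7,8,9,10}→3
  placing 0:a first → 3 extensions

3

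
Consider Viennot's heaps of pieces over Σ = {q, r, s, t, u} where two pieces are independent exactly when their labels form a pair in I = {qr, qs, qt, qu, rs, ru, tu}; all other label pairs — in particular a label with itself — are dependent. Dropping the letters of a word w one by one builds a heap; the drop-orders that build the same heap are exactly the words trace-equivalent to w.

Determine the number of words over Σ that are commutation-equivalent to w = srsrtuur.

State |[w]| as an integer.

#0=s has no predecessor
#1=r has no predecessor
#2=s depends on [0:s]
#3=r depends on [1:r]
#4=t depends on [2:s, 3:r]
#5=u depends on [2:s]
#6=u depends on [5:u]
#7=r depends on [4:t]
sources: [0:s, 1:r]
N(rest) = Σ N(rest − s) over sources s of rest; N(one piece) = 1:
  size 1 → [6]=1  [7]=1
  size 2 → [4,7]=1  [5,6]=1  [6,7]=2
  size 3 → [3,4,7]=1  [4,6,7]=3  [5,6,7]=3
  size 4 → [1,3,4,7]=1  [3,4,6,7]=4  [4,5,6,7]=6
  size 5 → [1,3,4,6,7]=5  [2,4,5,6,7]=6  [3,4,5,6,7]=10
  size 6 → [0,2,4,5,6,7]=6  [1,3,4,5,6,7]=15  [2,3,4,5,6,7]=16
  first=0(s) contributes 31
  first=1(r) contributes 22
|[w]| = 53

53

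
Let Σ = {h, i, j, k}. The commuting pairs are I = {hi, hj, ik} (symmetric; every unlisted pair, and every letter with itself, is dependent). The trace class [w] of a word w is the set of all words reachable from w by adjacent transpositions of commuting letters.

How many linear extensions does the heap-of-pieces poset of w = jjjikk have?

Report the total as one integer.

3

#0=j has no predecessor
#1=j depends on [0:j]
#2=j depends on [1:j]
#3=i depends on [2:j]
#4=k depends on [2:j]
#5=k depends on [4:k]
sources: [0:j]
N(rest) = Σ N(rest − s) over sources s of rest; N(one piece) = 1:
  size 1 → [3]=1  [5]=1
  size 2 → [3,5]=2  [4,5]=1
  size 3 → [3,4,5]=3
  size 4 → [2,3,4,5]=3
  first=0(j) contributes 3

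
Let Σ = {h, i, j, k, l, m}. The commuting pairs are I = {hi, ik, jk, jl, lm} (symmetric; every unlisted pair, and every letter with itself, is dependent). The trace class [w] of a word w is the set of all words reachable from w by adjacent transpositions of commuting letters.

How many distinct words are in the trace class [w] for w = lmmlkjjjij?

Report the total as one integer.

94

piece 0:l — minimal
piece 1:m — minimal
piece 2:m rests on {1:m}
piece 3:l rests on {0:l}
piece 4:k rests on {2:m, 3:l}
piece 5:j rests on {2:m}
piece 6:j rests on {5:j}
piece 7:j rests on {6:j}
piece 8:i rests on {3:l, 7:j}
piece 9:j rests on {8:i}
minimal pieces: {0:l, 1:m}
ways to finish when only these pieces remain (= sum over removing one remaining piece with nothing left below it):
  1 left: {4}→1  {9}→1
  2 left: {4,9}→2  {8,9}→1
  3 left: {4,8,9}→3  {7,8,9}→1
  4 left: {3,4,8,9}→3  {4,7,8,9}→4  {6,7,8,9}→1
  5 left: {0,3,4,8,9}→3  {3,4,7,8,9}→7  {4,6,7,8,9}→5  {5,6,7,8,9}→1
  6 left: {0,3,4,7,8,9}→10  {3,4,6,7,8,9}→12  {4,5,6,7,8,9}→6
  7 left: {0,3,4,6,7,8,9}→22  {2,4,5,6,7,8,9}→6  {3,4,5,6,7,8,9}→18
  8 left: {0,3,4,5,6,7,8,9}→40  {1,2,4,5,6,7,8,9}→6  {2,3,4,5,6,7,8,9}→24
  placing 0:l first → 30 extensions
  placing 1:m first → 64 extensions
total linear extensions = 94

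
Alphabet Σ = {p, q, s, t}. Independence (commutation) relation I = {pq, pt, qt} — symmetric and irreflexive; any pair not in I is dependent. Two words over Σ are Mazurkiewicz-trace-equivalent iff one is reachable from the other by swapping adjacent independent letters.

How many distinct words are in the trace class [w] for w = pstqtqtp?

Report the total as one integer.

60

drop 0:p onto floor
drop 1:s onto {0:p}
drop 2:t onto {1:s}
drop 3:q onto {1:s}
drop 4:t onto {2:t}
drop 5:q onto {3:q}
drop 6:t onto {4:t}
drop 7:p onto {1:s}
ground layer = {0:p}
drop-orders for the pieces not yet dropped (sum over which currently-grounded one goes next):
  1 to go: {5} 1  {6} 1  {7} 1
  2 to go: {3,5} 1  {4,6} 1  {5,6} 2  {5,7} 2  {6,7} 2
  3 to go: {2,4,6} 1  {3,5,6} 3  {3,5,7} 3  {4,5,6} 3  {4,6,7} 3  {5,6,7} 6
  4 to go: {2,4,5,6} 4  {2,4,6,7} 4  {3,4,5,6} 6  {3,5,6,7} 12  {4,5,6,7} 12
  5 to go: {2,3,4,5,6} 10  {2,4,5,6,7} 20  {3,4,5,6,7} 30
  6 to go: {2,3,4,5,6,7} 60
  if 0:p drops first: 60 orders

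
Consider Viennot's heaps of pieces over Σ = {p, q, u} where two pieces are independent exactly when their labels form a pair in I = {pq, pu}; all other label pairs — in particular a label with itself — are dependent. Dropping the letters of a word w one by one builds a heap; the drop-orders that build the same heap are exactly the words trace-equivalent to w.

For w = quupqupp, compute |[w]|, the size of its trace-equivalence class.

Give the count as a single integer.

0(q) covers ∅
1(u) covers 0:q
2(u) covers 1:u
3(p) covers ∅
4(q) covers 2:u
5(u) covers 4:q
6(p) covers 3:p
7(p) covers 6:p
floor of heap: 0:q, 3:p
completions by unplaced set U, small U first (add the entries for U minus each lowest piece of U):
  |U|=1: {5}:1  {7}:1
  |U|=2: {4,5}:1  {5,7}:2  {6,7}:1
  |U|=3: {2,4,5}:1  {3,6,7}:1  {4,5,7}:3  {5,6,7}:3
  |U|=4: {1,2,4,5}:1  {2,4,5,7}:4  {3,5,6,7}:4  {4,5,6,7}:6
  |U|=5: {0,1,2,4,5}:1  {1,2,4,5,7}:5  {2,4,5,6,7}:10  {3,4,5,6,7}:10
  |U|=6: {0,1,2,4,5,7}:6  {1,2,4,5,6,7}:15  {2,3,4,5,6,7}:20
  start at 0(q): 35
  start at 3(p): 21
sum over floor = 56

56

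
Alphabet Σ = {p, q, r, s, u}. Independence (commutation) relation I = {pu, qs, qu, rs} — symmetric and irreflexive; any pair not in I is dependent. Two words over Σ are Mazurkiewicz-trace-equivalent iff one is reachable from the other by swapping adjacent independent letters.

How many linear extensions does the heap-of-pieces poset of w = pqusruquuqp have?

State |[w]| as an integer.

piece 0:p — minimal
piece 1:q rests on {0:p}
piece 2:u — minimal
piece 3:s rests on {0:p, 2:u}
piece 4:r rests on {1:q, 2:u}
piece 5:u rests on {3:s, 4:r}
piece 6:q rests on {4:r}
piece 7:u rests on {5:u}
piece 8:u rests on {7:u}
piece 9:q rests on {6:q}
piece 10:p rests on {3:s, 9:q}
minimal pieces: {0:p, 2:u}
ways to finish when only these pieces remain (= sum over removing one remaining piece with nothing left below it):
  1 left: {8}→1  {10}→1
  2 left: {7,8}→1  {8,10}→2  {9,10}→1
  3 left: {5,7,8}→1  {6,9,10}→1  {7,8,10}→3  {8,9,10}→3
  4 left: {5,7,8,10}→4  {6,8,9,10}→4  {7,8,9,10}→6
  5 left: {3,5,7,8,10}→4  {5,7,8,9,10}→10  {6,7,8,9,10}→10
  6 left: {3,5,7,8,9,10}→14  {5,6,7,8,9,10}→20
  7 left: {3,5,6,7,8,9,10}→34  {4,5,6,7,8,9,10}→20
  8 left: {1,4,5,6,7,8,9,10}→20  {3,4,5,6,7,8,9,10}→54
  9 left: {1,3,4,5,6,7,8,9,10}→74  {2,3,4,5,6,7,8,9,10}→54
  placing 0:p first → 128 extensions
  placing 2:u first → 74 extensions
total linear extensions = 202

202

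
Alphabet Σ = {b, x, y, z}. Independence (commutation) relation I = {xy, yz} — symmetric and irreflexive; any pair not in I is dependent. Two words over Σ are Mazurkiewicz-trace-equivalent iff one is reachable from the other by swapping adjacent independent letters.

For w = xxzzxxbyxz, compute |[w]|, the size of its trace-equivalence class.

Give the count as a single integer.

0(x) covers ∅
1(x) covers 0:x
2(z) covers 1:x
3(z) covers 2:z
4(x) covers 3:z
5(x) covers 4:x
6(b) covers 5:x
7(y) covers 6:b
8(x) covers 6:b
9(z) covers 8:x
floor of heap: 0:x
completions by unplaced set U, small U first (add the entries for U minus each lowest piece of U):
  |U|=1: {7}:1  {9}:1
  |U|=2: {7,9}:2  {8,9}:1
  |U|=3: {7,8,9}:3
  |U|=4: {6,7,8,9}:3
  |U|=5: {5,6,7,8,9}:3
  |U|=6: {4,5,6,7,8,9}:3
  |U|=7: {3,4,5,6,7,8,9}:3
  |U|=8: {2,3,4,5,6,7,8,9}:3
  start at 0(x): 3

3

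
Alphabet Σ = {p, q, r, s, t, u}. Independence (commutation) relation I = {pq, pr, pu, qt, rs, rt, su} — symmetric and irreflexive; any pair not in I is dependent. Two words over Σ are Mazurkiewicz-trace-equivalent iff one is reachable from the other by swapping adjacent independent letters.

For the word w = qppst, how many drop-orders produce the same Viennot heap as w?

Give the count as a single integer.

3

0(q) covers ∅
1(p) covers ∅
2(p) covers 1:p
3(s) covers 0:q, 2:p
4(t) covers 3:s
floor of heap: 0:q, 1:p
completions by unplaced set U, small U first (add the entries for U minus each lowest piece of U):
  |U|=1: {4}:1
  |U|=2: {3,4}:1
  |U|=3: {0,3,4}:1  {2,3,4}:1
  start at 0(q): 1
  start at 1(p): 2
sum over floor = 3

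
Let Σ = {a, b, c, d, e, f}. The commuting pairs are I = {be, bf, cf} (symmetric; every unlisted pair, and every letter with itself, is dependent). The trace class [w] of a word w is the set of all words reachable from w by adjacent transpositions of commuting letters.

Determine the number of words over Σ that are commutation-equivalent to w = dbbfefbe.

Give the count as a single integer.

#0=d has no predecessor
#1=b depends on [0:d]
#2=b depends on [1:b]
#3=f depends on [0:d]
#4=e depends on [3:f]
#5=f depends on [4:e]
#6=b depends on [2:b]
#7=e depends on [5:f]
sources: [0:d]
N(rest) = Σ N(rest − s) over sources s of rest; N(one piece) = 1:
  size 1 → [6]=1  [7]=1
  size 2 → [2,6]=1  [5,7]=1  [6,7]=2
  size 3 → [1,2,6]=1  [2,6,7]=3  [4,5,7]=1  [5,6,7]=3
  size 4 → [1,2,6,7]=4  [2,5,6,7]=6  [3,4,5,7]=1  [4,5,6,7]=4
  size 5 → [1,2,5,6,7]=10  [2,4,5,6,7]=10  [3,4,5,6,7]=5
  size 6 → [1,2,4,5,6,7]=20  [2,3,4,5,6,7]=15
  first=0(d) contributes 35

35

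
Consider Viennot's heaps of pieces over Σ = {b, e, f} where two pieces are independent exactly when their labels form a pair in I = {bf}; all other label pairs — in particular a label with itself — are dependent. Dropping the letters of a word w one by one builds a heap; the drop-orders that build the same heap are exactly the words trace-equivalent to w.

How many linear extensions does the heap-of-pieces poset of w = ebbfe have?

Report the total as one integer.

3

#0=e has no predecessor
#1=b depends on [0:e]
#2=b depends on [1:b]
#3=f depends on [0:e]
#4=e depends on [2:b, 3:f]
sources: [0:e]
N(rest) = Σ N(rest − s) over sources s of rest; N(one piece) = 1:
  size 1 → [4]=1
  size 2 → [2,4]=1  [3,4]=1
  size 3 → [1,2,4]=1  [2,3,4]=2
  first=0(e) contributes 3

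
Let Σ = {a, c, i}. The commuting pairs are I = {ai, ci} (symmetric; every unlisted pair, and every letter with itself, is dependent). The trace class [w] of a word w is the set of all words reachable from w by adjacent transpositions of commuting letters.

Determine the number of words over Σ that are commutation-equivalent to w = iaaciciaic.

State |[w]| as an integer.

0(i) covers ∅
1(a) covers ∅
2(a) covers 1:a
3(c) covers 2:a
4(i) covers 0:i
5(c) covers 3:c
6(i) covers 4:i
7(a) covers 5:c
8(i) covers 6:i
9(c) covers 7:a
floor of heap: 0:i, 1:a
completions by unplaced set U, small U first (add the entries for U minus each lowest piece of U):
  |U|=1: {8}:1  {9}:1
  |U|=2: {6,8}:1  {7,9}:1  {8,9}:2
  |U|=3: {4,6,8}:1  {5,7,9}:1  {6,8,9}:3  {7,8,9}:3
  |U|=4: {0,4,6,8}:1  {3,5,7,9}:1  {4,6,8,9}:4  {5,7,8,9}:4  {6,7,8,9}:6
  |U|=5: {0,4,6,8,9}:5  {2,3,5,7,9}:1  {3,5,7,8,9}:5  {4,6,7,8,9}:10  {5,6,7,8,9}:10
  |U|=6: {0,4,6,7,8,9}:15  {1,2,3,5,7,9}:1  {2,3,5,7,8,9}:6  {3,5,6,7,8,9}:15  {4,5,6,7,8,9}:20
  |U|=7: {0,4,5,6,7,8,9}:35  {1,2,3,5,7,8,9}:7  {2,3,5,6,7,8,9}:21  {3,4,5,6,7,8,9}:35
  |U|=8: {0,3,4,5,6,7,8,9}:70  {1,2,3,5,6,7,8,9}:28  {2,3,4,5,6,7,8,9}:56
  start at 0(i): 84
  start at 1(a): 126
sum over floor = 210

210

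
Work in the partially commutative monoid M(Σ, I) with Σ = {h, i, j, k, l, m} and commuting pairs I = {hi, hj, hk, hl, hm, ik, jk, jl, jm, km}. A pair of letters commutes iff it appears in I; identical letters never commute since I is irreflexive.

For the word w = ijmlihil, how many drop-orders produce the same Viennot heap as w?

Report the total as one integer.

24

piece 0:i — minimal
piece 1:j rests on {0:i}
piece 2:m rests on {0:i}
piece 3:l rests on {2:m}
piece 4:i rests on {1:j, 3:l}
piece 5:h — minimal
piece 6:i rests on {4:i}
piece 7:l rests on {6:i}
minimal pieces: {0:i, 5:h}
ways to finish when only these pieces remain (= sum over removing one remaining piece with nothing left below it):
  1 left: {5}→1  {7}→1
  2 left: {5,7}→2  {6,7}→1
  3 left: {4,6,7}→1  {5,6,7}→3
  4 left: {1,4,6,7}→1  {3,4,6,7}→1  {4,5,6,7}→4
  5 left: {1,3,4,6,7}→2  {1,4,5,6,7}→5  {2,3,4,6,7}→1  {3,4,5,6,7}→5
  6 left: {1,2,3,4,6,7}→3  {1,3,4,5,6,7}→12  {2,3,4,5,6,7}→6
  placing 0:i first → 21 extensions
  placing 5:h first → 3 extensions
total linear extensions = 24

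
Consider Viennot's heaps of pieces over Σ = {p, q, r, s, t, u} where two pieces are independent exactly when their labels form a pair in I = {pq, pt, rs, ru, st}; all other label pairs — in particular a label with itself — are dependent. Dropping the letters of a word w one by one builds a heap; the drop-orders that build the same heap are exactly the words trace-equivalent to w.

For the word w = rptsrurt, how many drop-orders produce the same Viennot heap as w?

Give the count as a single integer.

15

piece 0:r — minimal
piece 1:p rests on {0:r}
piece 2:t rests on {0:r}
piece 3:s rests on {1:p}
piece 4:r rests on {1:p, 2:t}
piece 5:u rests on {2:t, 3:s}
piece 6:r rests on {4:r}
piece 7:t rests on {5:u, 6:r}
minimal pieces: {0:r}
ways to finish when only these pieces remain (= sum over removing one remaining piece with nothing left below it):
  1 left: {7}→1
  2 left: {5,7}→1  {6,7}→1
  3 left: {3,5,7}→1  {4,6,7}→1  {5,6,7}→2
  4 left: {3,5,6,7}→3  {4,5,6,7}→3
  5 left: {2,4,5,6,7}→3  {3,4,5,6,7}→6
  6 left: {1,3,4,5,6,7}→6  {2,3,4,5,6,7}→9
  placing 0:r first → 15 extensions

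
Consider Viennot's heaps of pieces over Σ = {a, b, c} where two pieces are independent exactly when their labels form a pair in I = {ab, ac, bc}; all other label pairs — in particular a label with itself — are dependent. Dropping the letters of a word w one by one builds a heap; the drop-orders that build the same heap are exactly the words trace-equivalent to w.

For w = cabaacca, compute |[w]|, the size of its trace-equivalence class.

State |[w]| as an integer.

280

#0=c has no predecessor
#1=a has no predecessor
#2=b has no predecessor
#3=a depends on [1:a]
#4=a depends on [3:a]
#5=c depends on [0:c]
#6=c depends on [5:c]
#7=a depends on [4:a]
sources: [0:c, 1:a, 2:b]
N(rest) = Σ N(rest − s) over sources s of rest; N(one piece) = 1:
  size 1 → [2]=1  [6]=1  [7]=1
  size 2 → [2,6]=2  [2,7]=2  [4,7]=1  [5,6]=1  [6,7]=2
  size 3 → [0,5,6]=1  [2,4,7]=3  [2,5,6]=3  [2,6,7]=6  [3,4,7]=1  [4,6,7]=3  [5,6,7]=3
  size 4 → [0,2,5,6]=4  [0,5,6,7]=4  [1,3,4,7]=1  [2,3,4,7]=4  [2,4,6,7]=12  [2,5,6,7]=12  [3,4,6,7]=4  [4,5,6,7]=6
  size 5 → [0,2,5,6,7]=20  [0,4,5,6,7]=10  [1,2,3,4,7]=5  [1,3,4,6,7]=5  [2,3,4,6,7]=20  [2,4,5,6,7]=30  [3,4,5,6,7]=10
  size 6 → [0,2,4,5,6,7]=60  [0,3,4,5,6,7]=20  [1,2,3,4,6,7]=30  [1,3,4,5,6,7]=15  [2,3,4,5,6,7]=60
  first=0(c) contributes 105
  first=1(a) contributes 140
  first=2(b) contributes 35
|[w]| = 280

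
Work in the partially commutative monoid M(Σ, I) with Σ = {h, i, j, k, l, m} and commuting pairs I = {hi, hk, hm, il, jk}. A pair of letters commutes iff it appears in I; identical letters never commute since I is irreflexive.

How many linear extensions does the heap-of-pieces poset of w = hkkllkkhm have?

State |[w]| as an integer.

0(h) covers ∅
1(k) covers ∅
2(k) covers 1:k
3(l) covers 0:h, 2:k
4(l) covers 3:l
5(k) covers 4:l
6(k) covers 5:k
7(h) covers 4:l
8(m) covers 6:k
floor of heap: 0:h, 1:k
completions by unplaced set U, small U first (add the entries for U minus each lowest piece of U):
  |U|=1: {7}:1  {8}:1
  |U|=2: {6,8}:1  {7,8}:2
  |U|=3: {5,6,8}:1  {6,7,8}:3
  |U|=4: {5,6,7,8}:4
  |U|=5: {4,5,6,7,8}:4
  |U|=6: {3,4,5,6,7,8}:4
  |U|=7: {0,3,4,5,6,7,8}:4  {2,3,4,5,6,7,8}:4
  start at 0(h): 4
  start at 1(k): 8
sum over floor = 12

12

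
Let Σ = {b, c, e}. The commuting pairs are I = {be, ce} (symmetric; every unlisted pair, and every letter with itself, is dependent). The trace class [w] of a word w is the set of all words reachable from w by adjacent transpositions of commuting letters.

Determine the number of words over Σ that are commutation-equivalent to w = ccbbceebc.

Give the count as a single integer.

#0=c has no predecessor
#1=c depends on [0:c]
#2=b depends on [1:c]
#3=b depends on [2:b]
#4=c depends on [3:b]
#5=e has no predecessor
#6=e depends on [5:e]
#7=b depends on [4:c]
#8=c depends on [7:b]
sources: [0:c, 5:e]
N(rest) = Σ N(rest − s) over sources s of rest; N(one piece) = 1:
  size 1 → [6]=1  [8]=1
  size 2 → [5,6]=1  [6,8]=2  [7,8]=1
  size 3 → [4,7,8]=1  [5,6,8]=3  [6,7,8]=3
  size 4 → [3,4,7,8]=1  [4,6,7,8]=4  [5,6,7,8]=6
  size 5 → [2,3,4,7,8]=1  [3,4,6,7,8]=5  [4,5,6,7,8]=10
  size 6 → [1,2,3,4,7,8]=1  [2,3,4,6,7,8]=6  [3,4,5,6,7,8]=15
  size 7 → [0,1,2,3,4,7,8]=1  [1,2,3,4,6,7,8]=7  [2,3,4,5,6,7,8]=21
  first=0(c) contributes 28
  first=5(e) contributes 8
|[w]| = 36

36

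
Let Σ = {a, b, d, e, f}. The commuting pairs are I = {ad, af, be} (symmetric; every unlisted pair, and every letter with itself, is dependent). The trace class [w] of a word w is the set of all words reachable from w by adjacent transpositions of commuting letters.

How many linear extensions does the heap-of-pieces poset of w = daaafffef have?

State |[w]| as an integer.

35

#0=d has no predecessor
#1=a has no predecessor
#2=a depends on [1:a]
#3=a depends on [2:a]
#4=f depends on [0:d]
#5=f depends on [4:f]
#6=f depends on [5:f]
#7=e depends on [3:a, 6:f]
#8=f depends on [7:e]
sources: [0:d, 1:a]
N(rest) = Σ N(rest − s) over sources s of rest; N(one piece) = 1:
  size 1 → [8]=1
  size 2 → [7,8]=1
  size 3 → [3,7,8]=1  [6,7,8]=1
  size 4 → [2,3,7,8]=1  [3,6,7,8]=2  [5,6,7,8]=1
  size 5 → [1,2,3,7,8]=1  [2,3,6,7,8]=3  [3,5,6,7,8]=3  [4,5,6,7,8]=1
  size 6 → [0,4,5,6,7,8]=1  [1,2,3,6,7,8]=4  [2,3,5,6,7,8]=6  [3,4,5,6,7,8]=4
  size 7 → [0,3,4,5,6,7,8]=5  [1,2,3,5,6,7,8]=10  [2,3,4,5,6,7,8]=10
  first=0(d) contributes 20
  first=1(a) contributes 15
|[w]| = 35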